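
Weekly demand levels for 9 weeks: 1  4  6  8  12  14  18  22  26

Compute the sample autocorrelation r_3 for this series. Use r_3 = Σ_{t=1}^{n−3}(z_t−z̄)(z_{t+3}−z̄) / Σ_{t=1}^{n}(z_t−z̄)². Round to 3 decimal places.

0.064

Mean z̄ = (1 + 4 + 6 + 8 + 12 + 14 + 18 + 22 + 26)/9 = 12.3333
Numerator Σ_{t=1}^{6}(z_t−z̄)(z_{t+3}−z̄) = 36.3333
Denominator Σ(z_t−z̄)² = 572.0000
r_3 = 36.3333 / 572.0000 = 0.064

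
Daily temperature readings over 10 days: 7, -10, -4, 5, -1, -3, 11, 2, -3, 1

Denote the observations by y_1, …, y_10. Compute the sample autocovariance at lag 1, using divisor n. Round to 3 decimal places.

Mean ȳ = (7 − 10 − 4 + 5 − 1 − 3 + 11 + 2 − 3 + 1)/10 = 0.5000
Σ_{t=1}^{9}(y_t−ȳ)(y_{t+1}−ȳ) = -70.7500
γ_1 = -70.7500 / 10 = -7.075

-7.075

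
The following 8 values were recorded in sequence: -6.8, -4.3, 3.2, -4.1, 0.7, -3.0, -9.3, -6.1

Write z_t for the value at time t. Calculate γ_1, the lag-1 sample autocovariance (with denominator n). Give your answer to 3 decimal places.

Mean z̄ = (-6.8 − 4.3 + 3.2 − 4.1 + 0.7 − 3.0 − 9.3 − 6.1)/8 = -3.7125
Deviations: -3.0875, -0.5875, 6.9125, -0.3875, 4.4125, 0.7125, -5.5875, -2.3875
Σ_{t=1}^{7}(z_t−z̄)(z_{t+1}−z̄) = 5.8673
γ_1 = 5.8673 / 8 = 0.733

0.733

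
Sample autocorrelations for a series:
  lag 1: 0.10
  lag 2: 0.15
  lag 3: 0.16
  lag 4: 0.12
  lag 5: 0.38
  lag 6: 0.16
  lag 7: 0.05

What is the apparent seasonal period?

The largest autocorrelation is r_5 = 0.38; the remaining lags stay at or below 0.16.
The dominant spike at lag 5 indicates a seasonal period of 5.

5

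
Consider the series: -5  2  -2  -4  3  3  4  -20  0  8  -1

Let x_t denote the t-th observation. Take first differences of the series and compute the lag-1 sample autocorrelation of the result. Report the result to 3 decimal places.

First differences Δx: 7, -4, -2, 7, 0, 1, -24, 20, 8, -9
Mean of differences = 0.4000
Numerator Σ(Δx_t−Δx̄)(Δx_{t+1}−Δx̄) = -452.5600
Denominator Σ(Δx_t−Δx̄)² = 1238.4000
r_1(Δx) = -452.5600 / 1238.4000 = -0.365

-0.365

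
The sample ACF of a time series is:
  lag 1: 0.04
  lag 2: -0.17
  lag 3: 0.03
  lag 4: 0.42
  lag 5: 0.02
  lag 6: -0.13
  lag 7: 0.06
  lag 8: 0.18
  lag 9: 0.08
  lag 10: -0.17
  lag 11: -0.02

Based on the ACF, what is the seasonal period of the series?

The largest autocorrelation is r_4 = 0.42, with a weaker echo at lag 8 (0.18); the remaining lags stay at or below 0.08.
The dominant spike at lag 4 indicates a seasonal period of 4.

4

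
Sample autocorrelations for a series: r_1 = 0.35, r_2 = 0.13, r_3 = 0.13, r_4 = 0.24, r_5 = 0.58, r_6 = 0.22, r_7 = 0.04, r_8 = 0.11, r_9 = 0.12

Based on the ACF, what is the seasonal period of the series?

The largest autocorrelation is r_5 = 0.58; the remaining lags stay at or below 0.35. The elevated value at lag 1 (0.35), dropping to 0.13 at lag 2, reflects decaying short-term dependence rather than seasonality.
The dominant spike at lag 5 indicates a seasonal period of 5.

5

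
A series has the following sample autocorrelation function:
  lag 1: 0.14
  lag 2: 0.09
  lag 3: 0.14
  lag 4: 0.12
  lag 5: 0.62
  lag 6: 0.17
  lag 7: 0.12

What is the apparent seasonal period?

The largest autocorrelation is r_5 = 0.62; the remaining lags stay at or below 0.17.
The dominant spike at lag 5 indicates a seasonal period of 5.

5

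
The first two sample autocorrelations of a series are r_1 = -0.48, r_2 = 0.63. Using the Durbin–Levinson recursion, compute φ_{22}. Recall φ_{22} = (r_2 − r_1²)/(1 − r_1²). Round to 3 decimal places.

0.519

φ_{22} = (r_2 − r_1²) / (1 − r_1²)
r_1² = (-0.48)² = 0.2304
Numerator = 0.63 − 0.2304 = 0.3996; denominator = 1 − 0.2304 = 0.7696
φ_{22} = 0.3996 / 0.7696 = 0.519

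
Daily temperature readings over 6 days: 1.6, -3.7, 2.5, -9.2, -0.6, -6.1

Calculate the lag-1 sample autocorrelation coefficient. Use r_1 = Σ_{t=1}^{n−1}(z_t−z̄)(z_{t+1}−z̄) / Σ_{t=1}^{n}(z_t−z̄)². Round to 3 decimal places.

Mean z̄ = (1.6 − 3.7 + 2.5 − 9.2 − 0.6 − 6.1)/6 = -2.5833
Σ(z_t−z̄)(z_{t+1}−z̄) = (-4.6714) + (-5.6764) + (-33.6347) + (-13.1231) + (-6.9747) = -64.0803
Denominator Σ(z_t−z̄)² = 104.6683
r_1 = -64.0803 / 104.6683 = -0.612

-0.612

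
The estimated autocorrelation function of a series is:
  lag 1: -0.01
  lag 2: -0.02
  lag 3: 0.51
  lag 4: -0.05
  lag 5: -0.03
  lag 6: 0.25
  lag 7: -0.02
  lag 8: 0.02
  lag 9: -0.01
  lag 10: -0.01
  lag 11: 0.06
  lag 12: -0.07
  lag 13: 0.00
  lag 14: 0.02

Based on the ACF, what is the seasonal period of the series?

3

The largest autocorrelation is r_3 = 0.51, with a weaker echo at lag 6 (0.25); the remaining lags stay at or below 0.06.
The dominant spike at lag 3 indicates a seasonal period of 3.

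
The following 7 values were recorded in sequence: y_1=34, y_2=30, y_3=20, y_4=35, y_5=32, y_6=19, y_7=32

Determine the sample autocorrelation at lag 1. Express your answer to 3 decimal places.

-0.388

Mean ȳ = (34 + 30 + 20 + 35 + 32 + 19 + 32)/7 = 28.8571
Deviations from mean: 5.1429, 1.1429, -8.8571, 6.1429, 3.1429, -9.8571, 3.1429
Σ(y_t−ȳ)(y_{t+1}−ȳ) = (5.8776) + (-10.1224) + (-54.4082) + (19.3061) + (-30.9796) + (-30.9796) = -101.3061
Denominator Σ(y_t−ȳ)² = 260.8571
r_1 = -101.3061 / 260.8571 = -0.388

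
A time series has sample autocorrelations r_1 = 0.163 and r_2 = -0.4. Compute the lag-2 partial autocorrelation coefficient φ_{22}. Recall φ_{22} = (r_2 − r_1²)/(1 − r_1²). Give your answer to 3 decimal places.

-0.438

φ_{22} = (r_2 − r_1²) / (1 − r_1²)
r_1² = (0.163)² = 0.026569
Numerator = -0.4 − 0.0266 = -0.4266; denominator = 1 − 0.0266 = 0.9734
φ_{22} = -0.4266 / 0.9734 = -0.438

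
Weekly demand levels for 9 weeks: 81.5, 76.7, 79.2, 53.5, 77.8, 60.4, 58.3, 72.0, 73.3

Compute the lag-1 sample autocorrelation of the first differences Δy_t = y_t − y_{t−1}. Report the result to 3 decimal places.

First differences Δy: -4.8, 2.5, -25.7, 24.3, -17.4, -2.1, 13.7, 1.3
Mean of differences = -1.0250
Numerator Σ(Δy_t−Δȳ)(Δy_{t+1}−Δȳ) = -1103.8681
Denominator Σ(Δy_t−Δȳ)² = 1768.4150
r_1(Δy) = -1103.8681 / 1768.4150 = -0.624

-0.624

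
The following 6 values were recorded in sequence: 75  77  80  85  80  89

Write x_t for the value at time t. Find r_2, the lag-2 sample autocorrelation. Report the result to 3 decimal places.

0.172

Mean x̄ = (75 + 77 + 80 + 85 + 80 + 89)/6 = 81.0000
Numerator Σ_{t=1}^{4}(x_t−x̄)(x_{t+2}−x̄) = 23.0000
Denominator Σ(x_t−x̄)² = 134.0000
r_2 = 23.0000 / 134.0000 = 0.172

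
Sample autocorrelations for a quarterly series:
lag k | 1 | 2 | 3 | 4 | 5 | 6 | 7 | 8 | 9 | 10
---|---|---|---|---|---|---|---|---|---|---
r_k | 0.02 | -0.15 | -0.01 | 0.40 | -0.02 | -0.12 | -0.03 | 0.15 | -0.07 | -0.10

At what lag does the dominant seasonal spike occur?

4

The largest autocorrelation is r_4 = 0.40, with a weaker echo at lag 8 (0.15); the remaining lags stay at or below 0.02.
The dominant spike at lag 4 indicates a seasonal period of 4.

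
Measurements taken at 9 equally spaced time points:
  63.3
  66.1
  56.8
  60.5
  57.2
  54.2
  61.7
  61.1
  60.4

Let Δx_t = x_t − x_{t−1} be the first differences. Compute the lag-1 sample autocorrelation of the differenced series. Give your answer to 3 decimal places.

First differences Δx: 2.8, -9.3, 3.7, -3.3, -3.0, 7.5, -0.6, -0.7
Mean of differences = -0.3625
Numerator Σ(Δx_t−Δx̄)(Δx_{t+1}−Δx̄) = -91.2839
Denominator Σ(Δx_t−Δx̄)² = 183.9588
r_1(Δx) = -91.2839 / 183.9588 = -0.496

-0.496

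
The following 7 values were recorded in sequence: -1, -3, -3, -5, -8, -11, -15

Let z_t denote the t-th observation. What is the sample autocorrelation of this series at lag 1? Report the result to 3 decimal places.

0.525

Mean z̄ = (-1 − 3 − 3 − 5 − 8 − 11 − 15)/7 = -6.5714
Σ(z_t−z̄)(z_{t+1}−z̄) = (19.8980) + (12.7551) + (5.6122) + (-2.2449) + (6.3265) + (37.3265) = 79.6735
Denominator Σ(z_t−z̄)² = 151.7143
r_1 = 79.6735 / 151.7143 = 0.525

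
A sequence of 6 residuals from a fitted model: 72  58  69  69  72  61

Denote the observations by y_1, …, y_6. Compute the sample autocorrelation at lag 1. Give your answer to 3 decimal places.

-0.452

Mean ȳ = (72 + 58 + 69 + 69 + 72 + 61)/6 = 66.8333
Σ(y_t−ȳ)(y_{t+1}−ȳ) = (-45.6389) + (-19.1389) + (4.6944) + (11.1944) + (-30.1389) = -79.0278
Denominator Σ(y_t−ȳ)² = 174.8333
r_1 = -79.0278 / 174.8333 = -0.452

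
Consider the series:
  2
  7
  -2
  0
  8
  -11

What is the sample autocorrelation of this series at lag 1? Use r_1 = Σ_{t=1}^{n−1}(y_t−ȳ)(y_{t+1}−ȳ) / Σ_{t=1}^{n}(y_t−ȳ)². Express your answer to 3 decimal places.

-0.406

Mean ȳ = (2 + 7 − 2 + 0 + 8 − 11)/6 = 0.6667
Deviations from mean: 1.3333, 6.3333, -2.6667, -0.6667, 7.3333, -11.6667
Σ(y_t−ȳ)(y_{t+1}−ȳ) = (8.4444) + (-16.8889) + (1.7778) + (-4.8889) + (-85.5556) = -97.1111
Denominator Σ(y_t−ȳ)² = 239.3333
r_1 = -97.1111 / 239.3333 = -0.406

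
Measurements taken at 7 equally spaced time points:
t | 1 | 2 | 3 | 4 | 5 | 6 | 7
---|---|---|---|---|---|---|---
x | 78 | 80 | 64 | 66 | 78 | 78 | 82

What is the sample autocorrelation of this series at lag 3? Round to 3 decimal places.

Mean x̄ = (78 + 80 + 64 + 66 + 78 + 78 + 82)/7 = 75.1429
Deviations from mean: 2.8571, 4.8571, -11.1429, -9.1429, 2.8571, 2.8571, 6.8571
Σ(x_t−x̄)(x_{t+3}−x̄) = (-26.1224) + (13.8776) + (-31.8367) + (-62.6939) = -106.7755
Denominator Σ(x_t−x̄)² = 302.8571
r_3 = -106.7755 / 302.8571 = -0.353

-0.353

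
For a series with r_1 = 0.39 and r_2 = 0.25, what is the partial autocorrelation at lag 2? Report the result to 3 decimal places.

φ_{22} = (r_2 − r_1²) / (1 − r_1²)
r_1² = (0.39)² = 0.1521
Numerator = 0.25 − 0.1521 = 0.0979; denominator = 1 − 0.1521 = 0.8479
φ_{22} = 0.0979 / 0.8479 = 0.115

0.115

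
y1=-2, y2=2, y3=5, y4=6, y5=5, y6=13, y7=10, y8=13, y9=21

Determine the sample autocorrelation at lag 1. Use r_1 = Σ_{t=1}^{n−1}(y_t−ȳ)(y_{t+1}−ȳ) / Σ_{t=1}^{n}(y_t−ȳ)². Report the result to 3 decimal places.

Mean ȳ = (-2 + 2 + 5 + 6 + 5 + 13 + 10 + 13 + 21)/9 = 8.1111
Numerator Σ_{t=1}^{8}(y_t−ȳ)(y_{t+1}−ȳ) = 160.2099
Denominator Σ(y_t−ȳ)² = 380.8889
r_1 = 160.2099 / 380.8889 = 0.421

0.421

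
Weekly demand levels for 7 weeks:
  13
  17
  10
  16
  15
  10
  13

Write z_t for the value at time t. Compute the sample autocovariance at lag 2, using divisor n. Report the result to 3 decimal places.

-0.603

Mean z̄ = (13 + 17 + 10 + 16 + 15 + 10 + 13)/7 = 13.4286
Σ_{t=1}^{5}(z_t−z̄)(z_{t+2}−z̄) = -4.2245
γ_2 = -4.2245 / 7 = -0.603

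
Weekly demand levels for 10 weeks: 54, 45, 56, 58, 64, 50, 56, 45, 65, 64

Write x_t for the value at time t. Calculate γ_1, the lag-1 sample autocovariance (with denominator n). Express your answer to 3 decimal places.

-3.979

Mean x̄ = (54 + 45 + 56 + 58 + 64 + 50 + 56 + 45 + 65 + 64)/10 = 55.7000
Σ_{t=1}^{9}(x_t−x̄)(x_{t+1}−x̄) = -39.7900
γ_1 = -39.7900 / 10 = -3.979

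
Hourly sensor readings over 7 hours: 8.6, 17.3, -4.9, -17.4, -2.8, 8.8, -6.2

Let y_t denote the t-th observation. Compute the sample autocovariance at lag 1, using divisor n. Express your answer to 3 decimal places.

16.867

Mean ȳ = (8.6 + 17.3 − 4.9 − 17.4 − 2.8 + 8.8 − 6.2)/7 = 0.4857
Σ_{t=1}^{6}(y_t−ȳ)(y_{t+1}−ȳ) = 118.0684
γ_1 = 118.0684 / 7 = 16.867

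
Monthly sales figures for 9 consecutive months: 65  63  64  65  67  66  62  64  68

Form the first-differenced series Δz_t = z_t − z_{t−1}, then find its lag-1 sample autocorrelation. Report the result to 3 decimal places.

First differences Δz: -2, 1, 1, 2, -1, -4, 2, 4
Mean of differences = 0.3750
Numerator Σ(Δz_t−Δz̄)(Δz_{t+1}−Δz̄) = 2.4844
Denominator Σ(Δz_t−Δz̄)² = 45.8750
r_1(Δz) = 2.4844 / 45.8750 = 0.054

0.054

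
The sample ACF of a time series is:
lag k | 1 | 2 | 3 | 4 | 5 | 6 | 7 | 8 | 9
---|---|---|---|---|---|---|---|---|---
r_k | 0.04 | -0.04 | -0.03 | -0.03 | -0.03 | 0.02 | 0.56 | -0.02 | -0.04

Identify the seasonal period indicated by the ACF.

The largest autocorrelation is r_7 = 0.56; the remaining lags stay at or below 0.04.
The dominant spike at lag 7 indicates a seasonal period of 7.

7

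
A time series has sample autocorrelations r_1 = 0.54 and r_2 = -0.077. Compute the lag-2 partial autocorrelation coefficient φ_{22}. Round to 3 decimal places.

φ_{22} = (r_2 − r_1²) / (1 − r_1²)
r_1² = (0.54)² = 0.2916
Numerator = -0.077 − 0.2916 = -0.3686; denominator = 1 − 0.2916 = 0.7084
φ_{22} = -0.3686 / 0.7084 = -0.520

-0.520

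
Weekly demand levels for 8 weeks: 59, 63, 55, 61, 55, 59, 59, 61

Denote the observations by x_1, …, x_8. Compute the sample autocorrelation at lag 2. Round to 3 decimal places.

Mean x̄ = (59 + 63 + 55 + 61 + 55 + 59 + 59 + 61)/8 = 59.0000
Deviations from mean: 0.0000, 4.0000, -4.0000, 2.0000, -4.0000, 0.0000, 0.0000, 2.0000
Σ(x_t−x̄)(x_{t+2}−x̄) = (0.0000) + (8.0000) + (16.0000) + (0.0000) + (0.0000) + (0.0000) = 24.0000
Denominator Σ(x_t−x̄)² = 56.0000
r_2 = 24.0000 / 56.0000 = 0.429

0.429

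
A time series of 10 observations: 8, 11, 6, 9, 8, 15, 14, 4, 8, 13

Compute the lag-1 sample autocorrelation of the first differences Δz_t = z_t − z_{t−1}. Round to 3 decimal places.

First differences Δz: 3, -5, 3, -1, 7, -1, -10, 4, 5
Mean of differences = 0.5556
Numerator Σ(Δz_t−Δz̄)(Δz_{t+1}−Δz̄) = -55.6420
Denominator Σ(Δz_t−Δz̄)² = 232.2222
r_1(Δz) = -55.6420 / 232.2222 = -0.240

-0.240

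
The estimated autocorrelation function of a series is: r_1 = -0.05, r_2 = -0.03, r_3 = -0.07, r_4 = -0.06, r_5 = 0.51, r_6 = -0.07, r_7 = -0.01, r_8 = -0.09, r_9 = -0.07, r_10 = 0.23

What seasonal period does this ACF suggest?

The largest autocorrelation is r_5 = 0.51, with a weaker echo at lag 10 (0.23); the remaining lags stay at or below -0.01.
The dominant spike at lag 5 indicates a seasonal period of 5.

5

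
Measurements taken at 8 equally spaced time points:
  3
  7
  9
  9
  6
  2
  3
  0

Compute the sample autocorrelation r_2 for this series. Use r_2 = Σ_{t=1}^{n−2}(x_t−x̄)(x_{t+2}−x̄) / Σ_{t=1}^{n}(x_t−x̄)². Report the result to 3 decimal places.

Mean x̄ = (3 + 7 + 9 + 9 + 6 + 2 + 3 + 0)/8 = 4.8750
Numerator Σ_{t=1}^{6}(x_t−x̄)(x_{t+2}−x̄) = 5.7188
Denominator Σ(x_t−x̄)² = 78.8750
r_2 = 5.7188 / 78.8750 = 0.073

0.073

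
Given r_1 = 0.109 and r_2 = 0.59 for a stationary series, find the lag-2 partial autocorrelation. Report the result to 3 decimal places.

0.585

φ_{22} = (r_2 − r_1²) / (1 − r_1²)
r_1² = (0.109)² = 0.011881
Numerator = 0.59 − 0.0119 = 0.5781; denominator = 1 − 0.0119 = 0.9881
φ_{22} = 0.5781 / 0.9881 = 0.585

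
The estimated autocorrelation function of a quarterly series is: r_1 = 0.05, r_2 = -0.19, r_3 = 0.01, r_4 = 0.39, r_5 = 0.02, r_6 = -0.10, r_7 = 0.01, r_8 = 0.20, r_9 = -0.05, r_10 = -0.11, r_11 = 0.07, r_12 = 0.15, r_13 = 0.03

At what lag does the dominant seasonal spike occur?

4

The largest autocorrelation is r_4 = 0.39, with weaker echoes at lags 8 (0.20) and 12 (0.15); the remaining lags stay at or below 0.07.
The dominant spike at lag 4 indicates a seasonal period of 4.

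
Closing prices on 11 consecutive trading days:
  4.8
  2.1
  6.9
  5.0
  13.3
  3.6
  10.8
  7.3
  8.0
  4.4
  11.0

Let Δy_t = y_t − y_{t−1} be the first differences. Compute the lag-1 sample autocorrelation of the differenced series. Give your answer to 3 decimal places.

-0.776

First differences Δy: -2.7, 4.8, -1.9, 8.3, -9.7, 7.2, -3.5, 0.7, -3.6, 6.6
Mean of differences = 0.6200
Numerator Σ(Δy_t−Δȳ)(Δy_{t+1}−Δȳ) = -243.9404
Denominator Σ(Δy_t−Δȳ)² = 314.1760
r_1(Δy) = -243.9404 / 314.1760 = -0.776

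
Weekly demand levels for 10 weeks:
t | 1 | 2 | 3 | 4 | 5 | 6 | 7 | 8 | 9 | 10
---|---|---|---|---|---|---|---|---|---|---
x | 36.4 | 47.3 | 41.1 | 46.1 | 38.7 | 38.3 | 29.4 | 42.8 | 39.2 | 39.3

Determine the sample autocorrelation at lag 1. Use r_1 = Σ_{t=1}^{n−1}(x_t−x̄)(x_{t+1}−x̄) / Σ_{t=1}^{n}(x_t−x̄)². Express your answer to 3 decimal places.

Mean x̄ = (36.4 + 47.3 + 41.1 + 46.1 + 38.7 + 38.3 + 29.4 + 42.8 + 39.2 + 39.3)/10 = 39.8600
Numerator Σ_{t=1}^{9}(x_t−x̄)(x_{t+1}−x̄) = -30.2136
Denominator Σ(x_t−x̄)² = 230.3840
r_1 = -30.2136 / 230.3840 = -0.131

-0.131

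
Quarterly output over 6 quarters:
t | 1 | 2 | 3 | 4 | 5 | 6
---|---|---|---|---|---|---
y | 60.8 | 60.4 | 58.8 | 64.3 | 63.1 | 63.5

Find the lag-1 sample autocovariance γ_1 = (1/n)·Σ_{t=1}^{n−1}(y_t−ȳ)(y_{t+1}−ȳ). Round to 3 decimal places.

0.595

Mean ȳ = (60.8 + 60.4 + 58.8 + 64.3 + 63.1 + 63.5)/6 = 61.8167
Deviations: -1.0167, -1.4167, -3.0167, 2.4833, 1.2833, 1.6833
Σ_{t=1}^{5}(y_t−ȳ)(y_{t+1}−ȳ) = 3.5697
γ_1 = 3.5697 / 6 = 0.595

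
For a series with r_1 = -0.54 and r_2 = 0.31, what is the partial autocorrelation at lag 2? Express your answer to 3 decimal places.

φ_{22} = (r_2 − r_1²) / (1 − r_1²)
r_1² = (-0.54)² = 0.2916
Numerator = 0.31 − 0.2916 = 0.0184; denominator = 1 − 0.2916 = 0.7084
φ_{22} = 0.0184 / 0.7084 = 0.026

0.026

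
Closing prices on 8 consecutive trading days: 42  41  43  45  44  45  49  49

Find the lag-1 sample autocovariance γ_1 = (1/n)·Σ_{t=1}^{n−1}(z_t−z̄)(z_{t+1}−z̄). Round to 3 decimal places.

4.398

Mean z̄ = (42 + 41 + 43 + 45 + 44 + 45 + 49 + 49)/8 = 44.7500
Σ_{t=1}^{7}(z_t−z̄)(z_{t+1}−z̄) = 35.1875
γ_1 = 35.1875 / 8 = 4.398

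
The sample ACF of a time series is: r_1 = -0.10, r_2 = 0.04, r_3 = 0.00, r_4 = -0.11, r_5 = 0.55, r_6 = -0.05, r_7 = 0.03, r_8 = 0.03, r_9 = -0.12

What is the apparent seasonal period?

5

The largest autocorrelation is r_5 = 0.55; the remaining lags stay at or below 0.04.
The dominant spike at lag 5 indicates a seasonal period of 5.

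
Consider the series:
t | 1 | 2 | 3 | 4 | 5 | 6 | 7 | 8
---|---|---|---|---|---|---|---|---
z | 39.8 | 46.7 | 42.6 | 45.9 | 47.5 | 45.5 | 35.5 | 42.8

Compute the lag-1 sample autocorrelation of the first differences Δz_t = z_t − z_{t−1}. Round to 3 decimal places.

First differences Δz: 6.9, -4.1, 3.3, 1.6, -2.0, -10.0, 7.3
Mean of differences = 0.4286
Numerator Σ(Δz_t−Δz̄)(Δz_{t+1}−Δz̄) = -88.1237
Denominator Σ(Δz_t−Δz̄)² = 233.8743
r_1(Δz) = -88.1237 / 233.8743 = -0.377

-0.377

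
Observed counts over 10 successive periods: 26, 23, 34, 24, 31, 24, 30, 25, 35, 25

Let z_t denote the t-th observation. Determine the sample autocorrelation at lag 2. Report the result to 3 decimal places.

0.470

Mean z̄ = (26 + 23 + 34 + 24 + 31 + 24 + 30 + 25 + 35 + 25)/10 = 27.7000
Numerator Σ_{t=1}^{8}(z_t−z̄)(z_{t+2}−z̄) = 82.8200
Denominator Σ(z_t−z̄)² = 176.1000
r_2 = 82.8200 / 176.1000 = 0.470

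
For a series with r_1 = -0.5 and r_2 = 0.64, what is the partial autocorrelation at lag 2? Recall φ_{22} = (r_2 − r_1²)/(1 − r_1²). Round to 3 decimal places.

0.520

φ_{22} = (r_2 − r_1²) / (1 − r_1²)
r_1² = (-0.5)² = 0.25
Numerator = 0.64 − 0.2500 = 0.3900; denominator = 1 − 0.2500 = 0.7500
φ_{22} = 0.3900 / 0.7500 = 0.520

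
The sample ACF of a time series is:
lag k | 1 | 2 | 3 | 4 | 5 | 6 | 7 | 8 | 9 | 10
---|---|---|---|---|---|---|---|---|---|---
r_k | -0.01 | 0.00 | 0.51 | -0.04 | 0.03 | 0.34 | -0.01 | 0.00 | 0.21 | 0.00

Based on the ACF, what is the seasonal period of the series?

3

The largest autocorrelation is r_3 = 0.51, with weaker echoes at lags 6 (0.34) and 9 (0.21); the remaining lags stay at or below 0.03.
The dominant spike at lag 3 indicates a seasonal period of 3.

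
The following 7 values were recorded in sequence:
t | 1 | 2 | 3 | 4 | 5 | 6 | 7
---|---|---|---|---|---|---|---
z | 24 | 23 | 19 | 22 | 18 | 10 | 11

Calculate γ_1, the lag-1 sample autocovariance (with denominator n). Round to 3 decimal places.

13.528

Mean z̄ = (24 + 23 + 19 + 22 + 18 + 10 + 11)/7 = 18.1429
Deviations: 5.8571, 4.8571, 0.8571, 3.8571, -0.1429, -8.1429, -7.1429
Σ_{t=1}^{6}(z_t−z̄)(z_{t+1}−z̄) = 94.6939
γ_1 = 94.6939 / 7 = 13.528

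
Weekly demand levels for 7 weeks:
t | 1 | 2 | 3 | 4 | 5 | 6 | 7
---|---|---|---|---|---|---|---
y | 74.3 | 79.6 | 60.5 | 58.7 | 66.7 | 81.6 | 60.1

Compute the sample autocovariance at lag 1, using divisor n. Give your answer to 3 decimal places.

Mean ȳ = (74.3 + 79.6 + 60.5 + 58.7 + 66.7 + 81.6 + 60.1)/7 = 68.7857
Deviations: 5.5143, 10.8143, -8.2857, -10.0857, -2.0857, 12.8143, -8.6857
Σ_{t=1}^{6}(y_t−ȳ)(y_{t+1}−ȳ) = -63.3959
γ_1 = -63.3959 / 7 = -9.057

-9.057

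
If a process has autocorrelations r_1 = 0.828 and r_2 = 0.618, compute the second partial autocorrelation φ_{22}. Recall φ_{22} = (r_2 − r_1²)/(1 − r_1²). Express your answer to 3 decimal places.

-0.215

φ_{22} = (r_2 − r_1²) / (1 − r_1²)
r_1² = (0.828)² = 0.685584
Numerator = 0.618 − 0.6856 = -0.0676; denominator = 1 − 0.6856 = 0.3144
φ_{22} = -0.0676 / 0.3144 = -0.215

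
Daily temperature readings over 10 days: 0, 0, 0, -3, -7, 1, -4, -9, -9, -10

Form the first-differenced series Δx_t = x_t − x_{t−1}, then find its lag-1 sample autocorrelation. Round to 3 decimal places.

-0.359

First differences Δx: 0, 0, -3, -4, 8, -5, -5, 0, -1
Mean of differences = -1.1111
Numerator Σ(Δx_t−Δx̄)(Δx_{t+1}−Δx̄) = -46.2346
Denominator Σ(Δx_t−Δx̄)² = 128.8889
r_1(Δx) = -46.2346 / 128.8889 = -0.359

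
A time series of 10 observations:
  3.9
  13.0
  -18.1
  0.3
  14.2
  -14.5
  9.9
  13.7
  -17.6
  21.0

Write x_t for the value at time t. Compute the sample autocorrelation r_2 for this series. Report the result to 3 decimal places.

-0.159

Mean x̄ = (3.9 + 13.0 − 18.1 + 0.3 + 14.2 − 14.5 + 9.9 + 13.7 − 17.6 + 21.0)/10 = 2.5800
Numerator Σ_{t=1}^{8}(x_t−x̄)(x_{t+2}−x̄) = -300.1728
Denominator Σ(x_t−x̄)² = 1893.6960
r_2 = -300.1728 / 1893.6960 = -0.159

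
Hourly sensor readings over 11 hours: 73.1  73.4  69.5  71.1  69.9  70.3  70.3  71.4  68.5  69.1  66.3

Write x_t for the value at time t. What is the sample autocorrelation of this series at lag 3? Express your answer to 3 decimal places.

-0.093

Mean x̄ = (73.1 + 73.4 + 69.5 + 71.1 + 69.9 + 70.3 + 70.3 + 71.4 + 68.5 + 69.1 + 66.3)/11 = 70.2636
Numerator Σ_{t=1}^{8}(x_t−x̄)(x_{t+3}−x̄) = -3.7894
Denominator Σ(x_t−x̄)² = 40.7655
r_3 = -3.7894 / 40.7655 = -0.093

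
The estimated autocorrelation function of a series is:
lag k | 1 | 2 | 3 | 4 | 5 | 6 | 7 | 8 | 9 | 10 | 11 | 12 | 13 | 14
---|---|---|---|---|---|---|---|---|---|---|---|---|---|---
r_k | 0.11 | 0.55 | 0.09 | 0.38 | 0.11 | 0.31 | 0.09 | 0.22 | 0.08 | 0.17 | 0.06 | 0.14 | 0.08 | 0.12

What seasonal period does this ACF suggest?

The largest autocorrelation is r_2 = 0.55, with weaker echoes at lags 4 (0.38), 6 (0.31), 8 (0.22) and 10 (0.17); the remaining lags stay at or below 0.14.
The dominant spike at lag 2 indicates a seasonal period of 2.

2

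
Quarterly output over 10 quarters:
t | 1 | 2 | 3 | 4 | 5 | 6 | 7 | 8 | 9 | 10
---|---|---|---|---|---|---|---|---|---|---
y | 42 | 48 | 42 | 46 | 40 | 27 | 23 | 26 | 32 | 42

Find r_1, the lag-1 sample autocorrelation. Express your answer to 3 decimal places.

0.651

Mean ȳ = (42 + 48 + 42 + 46 + 40 + 27 + 23 + 26 + 32 + 42)/10 = 36.8000
Numerator Σ_{t=1}^{9}(y_t−ȳ)(y_{t+1}−ȳ) = 473.5600
Denominator Σ(y_t−ȳ)² = 727.6000
r_1 = 473.5600 / 727.6000 = 0.651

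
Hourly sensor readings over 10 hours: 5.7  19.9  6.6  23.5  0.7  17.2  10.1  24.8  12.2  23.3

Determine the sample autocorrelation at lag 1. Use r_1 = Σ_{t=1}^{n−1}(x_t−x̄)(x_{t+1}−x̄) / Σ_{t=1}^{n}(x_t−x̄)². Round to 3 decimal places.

-0.646

Mean x̄ = (5.7 + 19.9 + 6.6 + 23.5 + 0.7 + 17.2 + 10.1 + 24.8 + 12.2 + 23.3)/10 = 14.4000
Numerator Σ_{t=1}^{9}(x_t−x̄)(x_{t+1}−x̄) = -423.9800
Denominator Σ(x_t−x̄)² = 655.8200
r_1 = -423.9800 / 655.8200 = -0.646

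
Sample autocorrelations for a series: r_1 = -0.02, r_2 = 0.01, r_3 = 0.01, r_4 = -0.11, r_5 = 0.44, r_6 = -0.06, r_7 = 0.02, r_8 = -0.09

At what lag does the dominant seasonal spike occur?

The largest autocorrelation is r_5 = 0.44; the remaining lags stay at or below 0.02.
The dominant spike at lag 5 indicates a seasonal period of 5.

5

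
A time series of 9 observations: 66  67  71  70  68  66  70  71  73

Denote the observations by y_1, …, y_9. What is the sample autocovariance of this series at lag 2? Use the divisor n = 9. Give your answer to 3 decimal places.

Mean ȳ = (66 + 67 + 71 + 70 + 68 + 66 + 70 + 71 + 73)/9 = 69.1111
Σ_{t=1}^{7}(y_t−ȳ)(y_{t+2}−ȳ) = -16.0247
γ_2 = -16.0247 / 9 = -1.781

-1.781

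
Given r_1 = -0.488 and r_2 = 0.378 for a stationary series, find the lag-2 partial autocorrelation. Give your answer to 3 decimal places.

φ_{22} = (r_2 − r_1²) / (1 − r_1²)
r_1² = (-0.488)² = 0.238144
Numerator = 0.378 − 0.2381 = 0.1399; denominator = 1 − 0.2381 = 0.7619
φ_{22} = 0.1399 / 0.7619 = 0.184

0.184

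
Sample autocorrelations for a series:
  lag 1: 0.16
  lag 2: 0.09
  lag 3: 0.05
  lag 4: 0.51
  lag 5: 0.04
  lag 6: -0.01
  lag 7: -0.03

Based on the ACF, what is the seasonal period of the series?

4

The largest autocorrelation is r_4 = 0.51; the remaining lags stay at or below 0.16.
The dominant spike at lag 4 indicates a seasonal period of 4.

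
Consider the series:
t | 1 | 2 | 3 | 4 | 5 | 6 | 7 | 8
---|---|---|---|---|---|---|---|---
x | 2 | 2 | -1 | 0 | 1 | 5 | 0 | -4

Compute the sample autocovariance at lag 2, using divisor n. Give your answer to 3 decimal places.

Mean x̄ = (2 + 2 − 1 + 0 + 1 + 5 + 0 − 4)/8 = 0.6250
Σ_{t=1}^{6}(x_t−x̄)(x_{t+2}−x̄) = -26.9063
γ_2 = -26.9063 / 8 = -3.363

-3.363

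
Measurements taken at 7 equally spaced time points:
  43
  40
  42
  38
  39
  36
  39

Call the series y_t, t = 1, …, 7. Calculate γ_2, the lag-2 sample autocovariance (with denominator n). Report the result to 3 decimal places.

1.743

Mean ȳ = (43 + 40 + 42 + 38 + 39 + 36 + 39)/7 = 39.5714
Deviations: 3.4286, 0.4286, 2.4286, -1.5714, -0.5714, -3.5714, -0.5714
Σ_{t=1}^{5}(y_t−ȳ)(y_{t+2}−ȳ) = 12.2041
γ_2 = 12.2041 / 7 = 1.743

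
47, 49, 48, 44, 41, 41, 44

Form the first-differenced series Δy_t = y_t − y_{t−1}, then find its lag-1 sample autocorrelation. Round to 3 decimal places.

First differences Δy: 2, -1, -4, -3, 0, 3
Mean of differences = -0.5000
Numerator Σ(Δy_t−Δȳ)(Δy_{t+1}−Δȳ) = 9.7500
Denominator Σ(Δy_t−Δȳ)² = 37.5000
r_1(Δy) = 9.7500 / 37.5000 = 0.260

0.260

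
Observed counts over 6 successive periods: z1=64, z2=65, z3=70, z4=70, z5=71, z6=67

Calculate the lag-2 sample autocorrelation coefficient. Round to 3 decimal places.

-0.219

Mean z̄ = (64 + 65 + 70 + 70 + 71 + 67)/6 = 67.8333
Deviations from mean: -3.8333, -2.8333, 2.1667, 2.1667, 3.1667, -0.8333
Σ(z_t−z̄)(z_{t+2}−z̄) = (-8.3056) + (-6.1389) + (6.8611) + (-1.8056) = -9.3889
Denominator Σ(z_t−z̄)² = 42.8333
r_2 = -9.3889 / 42.8333 = -0.219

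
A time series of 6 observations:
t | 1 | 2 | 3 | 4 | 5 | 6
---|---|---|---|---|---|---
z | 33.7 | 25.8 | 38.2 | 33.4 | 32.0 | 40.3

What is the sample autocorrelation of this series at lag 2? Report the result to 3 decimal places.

Mean z̄ = (33.7 + 25.8 + 38.2 + 33.4 + 32.0 + 40.3)/6 = 33.9000
Numerator Σ_{t=1}^{4}(z_t−z̄)(z_{t+2}−z̄) = -8.1800
Denominator Σ(z_t−z̄)² = 128.9600
r_2 = -8.1800 / 128.9600 = -0.063

-0.063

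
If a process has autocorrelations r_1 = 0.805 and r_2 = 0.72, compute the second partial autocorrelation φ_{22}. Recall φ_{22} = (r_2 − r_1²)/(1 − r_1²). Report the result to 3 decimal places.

φ_{22} = (r_2 − r_1²) / (1 − r_1²)
r_1² = (0.805)² = 0.648025
Numerator = 0.72 − 0.6480 = 0.0720; denominator = 1 − 0.6480 = 0.3520
φ_{22} = 0.0720 / 0.3520 = 0.204

0.204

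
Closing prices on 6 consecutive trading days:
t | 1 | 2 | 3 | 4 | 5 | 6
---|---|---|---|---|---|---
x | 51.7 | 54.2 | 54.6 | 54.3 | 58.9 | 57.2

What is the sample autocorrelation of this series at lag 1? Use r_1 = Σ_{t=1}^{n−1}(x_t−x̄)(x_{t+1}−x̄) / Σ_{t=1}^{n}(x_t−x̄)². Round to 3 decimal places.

Mean x̄ = (51.7 + 54.2 + 54.6 + 54.3 + 58.9 + 57.2)/6 = 55.1500
Deviations from mean: -3.4500, -0.9500, -0.5500, -0.8500, 3.7500, 2.0500
Σ(x_t−x̄)(x_{t+1}−x̄) = (3.2775) + (0.5225) + (0.4675) + (-3.1875) + (7.6875) = 8.7675
Denominator Σ(x_t−x̄)² = 32.0950
r_1 = 8.7675 / 32.0950 = 0.273

0.273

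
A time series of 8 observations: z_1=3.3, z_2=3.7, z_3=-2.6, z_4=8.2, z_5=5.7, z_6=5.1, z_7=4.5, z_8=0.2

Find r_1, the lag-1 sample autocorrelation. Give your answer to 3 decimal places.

Mean z̄ = (3.3 + 3.7 − 2.6 + 8.2 + 5.7 + 5.1 + 4.5 + 0.2)/8 = 3.5125
Deviations from mean: -0.2125, 0.1875, -6.1125, 4.6875, 2.1875, 1.5875, 0.9875, -3.3125
Σ(z_t−z̄)(z_{t+1}−z̄) = (-0.0398) + (-1.1461) + (-28.6523) + (10.2539) + (3.4727) + (1.5677) + (-3.2711) = -17.8152
Denominator Σ(z_t−z̄)² = 78.6688
r_1 = -17.8152 / 78.6688 = -0.226

-0.226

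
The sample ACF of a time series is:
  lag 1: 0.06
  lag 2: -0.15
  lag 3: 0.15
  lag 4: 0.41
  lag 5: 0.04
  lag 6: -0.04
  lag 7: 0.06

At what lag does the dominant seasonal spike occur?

The largest autocorrelation is r_4 = 0.41; the remaining lags stay at or below 0.15.
The dominant spike at lag 4 indicates a seasonal period of 4.

4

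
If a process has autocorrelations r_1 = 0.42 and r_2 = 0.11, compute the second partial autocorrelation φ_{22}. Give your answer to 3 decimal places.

-0.081

φ_{22} = (r_2 − r_1²) / (1 − r_1²)
r_1² = (0.42)² = 0.1764
Numerator = 0.11 − 0.1764 = -0.0664; denominator = 1 − 0.1764 = 0.8236
φ_{22} = -0.0664 / 0.8236 = -0.081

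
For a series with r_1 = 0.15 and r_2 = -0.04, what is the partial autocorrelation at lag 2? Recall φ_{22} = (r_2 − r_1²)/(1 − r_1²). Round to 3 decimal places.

-0.064

φ_{22} = (r_2 − r_1²) / (1 − r_1²)
r_1² = (0.15)² = 0.0225
Numerator = -0.04 − 0.0225 = -0.0625; denominator = 1 − 0.0225 = 0.9775
φ_{22} = -0.0625 / 0.9775 = -0.064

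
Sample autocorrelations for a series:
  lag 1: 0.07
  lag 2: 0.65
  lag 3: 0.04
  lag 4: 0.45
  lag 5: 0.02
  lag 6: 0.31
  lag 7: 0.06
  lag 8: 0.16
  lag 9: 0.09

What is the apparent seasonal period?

The largest autocorrelation is r_2 = 0.65, with weaker echoes at lags 4 (0.45), 6 (0.31) and 8 (0.16); the remaining lags stay at or below 0.09.
The dominant spike at lag 2 indicates a seasonal period of 2.

2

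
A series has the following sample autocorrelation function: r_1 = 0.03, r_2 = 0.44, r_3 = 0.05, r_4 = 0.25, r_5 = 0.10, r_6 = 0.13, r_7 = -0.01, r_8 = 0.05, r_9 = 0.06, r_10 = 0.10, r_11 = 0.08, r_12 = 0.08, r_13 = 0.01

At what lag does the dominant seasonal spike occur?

The largest autocorrelation is r_2 = 0.44, with a weaker echo at lag 4 (0.25); the remaining lags stay at or below 0.13.
The dominant spike at lag 2 indicates a seasonal period of 2.

2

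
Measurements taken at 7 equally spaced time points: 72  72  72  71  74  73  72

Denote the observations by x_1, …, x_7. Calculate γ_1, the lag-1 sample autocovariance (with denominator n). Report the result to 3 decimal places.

Mean x̄ = (72 + 72 + 72 + 71 + 74 + 73 + 72)/7 = 72.2857
Σ_{t=1}^{6}(x_t−x̄)(x_{t+1}−x̄) = -0.6531
γ_1 = -0.6531 / 7 = -0.093

-0.093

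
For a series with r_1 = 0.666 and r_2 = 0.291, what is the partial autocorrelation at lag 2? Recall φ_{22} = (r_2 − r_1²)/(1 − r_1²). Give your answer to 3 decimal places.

φ_{22} = (r_2 − r_1²) / (1 − r_1²)
r_1² = (0.666)² = 0.443556
Numerator = 0.291 − 0.4436 = -0.1526; denominator = 1 − 0.4436 = 0.5564
φ_{22} = -0.1526 / 0.5564 = -0.274

-0.274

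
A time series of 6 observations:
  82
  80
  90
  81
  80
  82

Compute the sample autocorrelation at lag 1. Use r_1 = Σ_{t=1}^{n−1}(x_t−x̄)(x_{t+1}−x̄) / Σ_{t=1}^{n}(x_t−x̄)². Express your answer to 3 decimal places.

Mean x̄ = (82 + 80 + 90 + 81 + 80 + 82)/6 = 82.5000
Deviations from mean: -0.5000, -2.5000, 7.5000, -1.5000, -2.5000, -0.5000
Σ(x_t−x̄)(x_{t+1}−x̄) = (1.2500) + (-18.7500) + (-11.2500) + (3.7500) + (1.2500) = -23.7500
Denominator Σ(x_t−x̄)² = 71.5000
r_1 = -23.7500 / 71.5000 = -0.332

-0.332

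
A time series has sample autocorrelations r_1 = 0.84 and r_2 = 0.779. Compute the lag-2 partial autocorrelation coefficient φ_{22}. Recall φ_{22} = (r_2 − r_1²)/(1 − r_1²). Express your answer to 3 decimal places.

0.249

φ_{22} = (r_2 − r_1²) / (1 − r_1²)
r_1² = (0.84)² = 0.7056
Numerator = 0.779 − 0.7056 = 0.0734; denominator = 1 − 0.7056 = 0.2944
φ_{22} = 0.0734 / 0.2944 = 0.249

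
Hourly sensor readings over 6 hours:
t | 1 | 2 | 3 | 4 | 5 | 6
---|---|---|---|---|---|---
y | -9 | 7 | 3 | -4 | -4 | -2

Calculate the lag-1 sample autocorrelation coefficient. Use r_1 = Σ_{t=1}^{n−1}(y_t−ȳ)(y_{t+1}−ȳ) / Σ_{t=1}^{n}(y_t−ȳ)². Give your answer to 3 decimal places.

-0.181

Mean ȳ = (-9 + 7 + 3 − 4 − 4 − 2)/6 = -1.5000
Numerator Σ_{t=1}^{5}(y_t−ȳ)(y_{t+1}−ȳ) = -29.2500
Denominator Σ(y_t−ȳ)² = 161.5000
r_1 = -29.2500 / 161.5000 = -0.181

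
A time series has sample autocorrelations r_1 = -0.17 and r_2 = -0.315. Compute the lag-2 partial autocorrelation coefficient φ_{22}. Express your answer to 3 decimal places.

φ_{22} = (r_2 − r_1²) / (1 − r_1²)
r_1² = (-0.17)² = 0.0289
Numerator = -0.315 − 0.0289 = -0.3439; denominator = 1 − 0.0289 = 0.9711
φ_{22} = -0.3439 / 0.9711 = -0.354

-0.354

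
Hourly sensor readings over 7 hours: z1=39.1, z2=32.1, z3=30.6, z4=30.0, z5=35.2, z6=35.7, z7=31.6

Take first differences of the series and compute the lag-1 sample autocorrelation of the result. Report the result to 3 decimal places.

First differences Δz: -7.0, -1.5, -0.6, 5.2, 0.5, -4.1
Mean of differences = -1.2500
Numerator Σ(Δz_t−Δz̄)(Δz_{t+1}−Δz̄) = 11.7675
Denominator Σ(Δz_t−Δz̄)² = 86.3350
r_1(Δz) = 11.7675 / 86.3350 = 0.136

0.136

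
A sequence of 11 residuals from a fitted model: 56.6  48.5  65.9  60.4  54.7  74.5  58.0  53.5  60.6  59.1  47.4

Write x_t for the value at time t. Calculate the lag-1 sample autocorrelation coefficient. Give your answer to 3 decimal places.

Mean x̄ = (56.6 + 48.5 + 65.9 + 60.4 + 54.7 + 74.5 + 58.0 + 53.5 + 60.6 + 59.1 + 47.4)/11 = 58.1091
Numerator Σ_{t=1}^{10}(x_t−x̄)(x_{t+1}−x̄) = -127.1119
Denominator Σ(x_t−x̄)² = 583.9691
r_1 = -127.1119 / 583.9691 = -0.218

-0.218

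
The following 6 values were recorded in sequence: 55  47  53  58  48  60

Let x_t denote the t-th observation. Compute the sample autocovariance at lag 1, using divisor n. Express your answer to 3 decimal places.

Mean x̄ = (55 + 47 + 53 + 58 + 48 + 60)/6 = 53.5000
Deviations: 1.5000, -6.5000, -0.5000, 4.5000, -5.5000, 6.5000
Σ_{t=1}^{5}(x_t−x̄)(x_{t+1}−x̄) = -69.2500
γ_1 = -69.2500 / 6 = -11.542

-11.542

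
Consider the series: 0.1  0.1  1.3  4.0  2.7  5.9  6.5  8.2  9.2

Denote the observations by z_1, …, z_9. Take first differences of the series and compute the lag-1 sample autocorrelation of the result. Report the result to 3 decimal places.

-0.707

First differences Δz: 0.0, 1.2, 2.7, -1.3, 3.2, 0.6, 1.7, 1.0
Mean of differences = 1.1375
Numerator Σ(Δz_t−Δz̄)(Δz_{t+1}−Δz̄) = -10.2977
Denominator Σ(Δz_t−Δz̄)² = 14.5588
r_1(Δz) = -10.2977 / 14.5588 = -0.707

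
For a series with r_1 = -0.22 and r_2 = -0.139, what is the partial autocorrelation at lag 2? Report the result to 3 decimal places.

φ_{22} = (r_2 − r_1²) / (1 − r_1²)
r_1² = (-0.22)² = 0.0484
Numerator = -0.139 − 0.0484 = -0.1874; denominator = 1 − 0.0484 = 0.9516
φ_{22} = -0.1874 / 0.9516 = -0.197

-0.197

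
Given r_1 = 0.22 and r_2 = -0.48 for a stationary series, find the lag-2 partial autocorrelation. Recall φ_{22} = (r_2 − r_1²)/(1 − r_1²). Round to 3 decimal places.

φ_{22} = (r_2 − r_1²) / (1 − r_1²)
r_1² = (0.22)² = 0.0484
Numerator = -0.48 − 0.0484 = -0.5284; denominator = 1 − 0.0484 = 0.9516
φ_{22} = -0.5284 / 0.9516 = -0.555

-0.555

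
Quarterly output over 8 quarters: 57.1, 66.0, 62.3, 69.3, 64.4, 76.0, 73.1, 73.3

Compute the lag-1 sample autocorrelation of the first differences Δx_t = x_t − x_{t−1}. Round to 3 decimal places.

-0.759

First differences Δx: 8.9, -3.7, 7.0, -4.9, 11.6, -2.9, 0.2
Mean of differences = 2.3143
Numerator Σ(Δx_t−Δx̄)(Δx_{t+1}−Δx̄) = -205.9773
Denominator Σ(Δx_t−Δx̄)² = 271.4286
r_1(Δx) = -205.9773 / 271.4286 = -0.759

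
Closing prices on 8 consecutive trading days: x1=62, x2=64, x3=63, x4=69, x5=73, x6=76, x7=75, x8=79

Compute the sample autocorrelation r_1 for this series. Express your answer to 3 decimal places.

Mean x̄ = (62 + 64 + 63 + 69 + 73 + 76 + 75 + 79)/8 = 70.1250
Deviations from mean: -8.1250, -6.1250, -7.1250, -1.1250, 2.8750, 5.8750, 4.8750, 8.8750
Numerator Σ_{t=1}^{7}(x_t−x̄)(x_{t+1}−x̄) = 186.9844
Denominator Σ(x_t−x̄)² = 300.8750
r_1 = 186.9844 / 300.8750 = 0.621

0.621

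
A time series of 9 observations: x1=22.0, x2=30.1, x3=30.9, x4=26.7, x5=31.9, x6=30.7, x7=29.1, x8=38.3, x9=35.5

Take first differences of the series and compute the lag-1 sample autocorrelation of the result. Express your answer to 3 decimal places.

-0.434

First differences Δx: 8.1, 0.8, -4.2, 5.2, -1.2, -1.6, 9.2, -2.8
Mean of differences = 1.6875
Numerator Σ(Δx_t−Δx̄)(Δx_{t+1}−Δx̄) = -80.2052
Denominator Σ(Δx_t−Δx̄)² = 184.6288
r_1(Δx) = -80.2052 / 184.6288 = -0.434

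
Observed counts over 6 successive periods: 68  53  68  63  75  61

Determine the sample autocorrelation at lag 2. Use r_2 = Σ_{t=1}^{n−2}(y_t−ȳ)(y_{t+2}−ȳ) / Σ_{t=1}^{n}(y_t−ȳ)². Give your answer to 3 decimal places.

Mean ȳ = (68 + 53 + 68 + 63 + 75 + 61)/6 = 64.6667
Numerator Σ_{t=1}^{4}(y_t−ȳ)(y_{t+2}−ȳ) = 71.1111
Denominator Σ(y_t−ȳ)² = 281.3333
r_2 = 71.1111 / 281.3333 = 0.253

0.253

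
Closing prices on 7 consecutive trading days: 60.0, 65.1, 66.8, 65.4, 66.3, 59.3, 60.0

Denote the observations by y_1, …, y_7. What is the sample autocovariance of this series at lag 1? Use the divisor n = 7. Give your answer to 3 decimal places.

2.199

Mean ȳ = (60.0 + 65.1 + 66.8 + 65.4 + 66.3 + 59.3 + 60.0)/7 = 63.2714
Deviations: -3.2714, 1.8286, 3.5286, 2.1286, 3.0286, -3.9714, -3.2714
Σ_{t=1}^{6}(y_t−ȳ)(y_{t+1}−ȳ) = 15.3920
γ_1 = 15.3920 / 7 = 2.199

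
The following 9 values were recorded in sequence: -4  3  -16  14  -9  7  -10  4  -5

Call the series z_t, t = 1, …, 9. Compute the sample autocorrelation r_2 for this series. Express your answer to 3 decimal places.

Mean z̄ = (-4 + 3 − 16 + 14 − 9 + 7 − 10 + 4 − 5)/9 = -1.7778
Σ(z_t−z̄)(z_{t+2}−z̄) = (31.6049) + (75.3827) + (102.7160) + (138.4938) + (59.3827) + (50.7160) + (26.4938) = 484.7901
Denominator Σ(z_t−z̄)² = 719.5556
r_2 = 484.7901 / 719.5556 = 0.674

0.674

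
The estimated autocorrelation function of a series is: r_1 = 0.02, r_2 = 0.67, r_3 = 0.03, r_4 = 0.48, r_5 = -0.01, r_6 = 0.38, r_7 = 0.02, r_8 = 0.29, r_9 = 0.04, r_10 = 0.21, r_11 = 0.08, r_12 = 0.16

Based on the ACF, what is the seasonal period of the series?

The largest autocorrelation is r_2 = 0.67, with weaker echoes at lags 4 (0.48), 6 (0.38), 8 (0.29), 10 (0.21) and 12 (0.16); the remaining lags stay at or below 0.08.
The dominant spike at lag 2 indicates a seasonal period of 2.

2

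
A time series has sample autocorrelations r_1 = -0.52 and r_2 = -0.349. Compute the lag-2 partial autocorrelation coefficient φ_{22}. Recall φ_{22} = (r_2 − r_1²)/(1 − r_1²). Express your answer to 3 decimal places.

-0.849

φ_{22} = (r_2 − r_1²) / (1 − r_1²)
r_1² = (-0.52)² = 0.2704
Numerator = -0.349 − 0.2704 = -0.6194; denominator = 1 − 0.2704 = 0.7296
φ_{22} = -0.6194 / 0.7296 = -0.849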